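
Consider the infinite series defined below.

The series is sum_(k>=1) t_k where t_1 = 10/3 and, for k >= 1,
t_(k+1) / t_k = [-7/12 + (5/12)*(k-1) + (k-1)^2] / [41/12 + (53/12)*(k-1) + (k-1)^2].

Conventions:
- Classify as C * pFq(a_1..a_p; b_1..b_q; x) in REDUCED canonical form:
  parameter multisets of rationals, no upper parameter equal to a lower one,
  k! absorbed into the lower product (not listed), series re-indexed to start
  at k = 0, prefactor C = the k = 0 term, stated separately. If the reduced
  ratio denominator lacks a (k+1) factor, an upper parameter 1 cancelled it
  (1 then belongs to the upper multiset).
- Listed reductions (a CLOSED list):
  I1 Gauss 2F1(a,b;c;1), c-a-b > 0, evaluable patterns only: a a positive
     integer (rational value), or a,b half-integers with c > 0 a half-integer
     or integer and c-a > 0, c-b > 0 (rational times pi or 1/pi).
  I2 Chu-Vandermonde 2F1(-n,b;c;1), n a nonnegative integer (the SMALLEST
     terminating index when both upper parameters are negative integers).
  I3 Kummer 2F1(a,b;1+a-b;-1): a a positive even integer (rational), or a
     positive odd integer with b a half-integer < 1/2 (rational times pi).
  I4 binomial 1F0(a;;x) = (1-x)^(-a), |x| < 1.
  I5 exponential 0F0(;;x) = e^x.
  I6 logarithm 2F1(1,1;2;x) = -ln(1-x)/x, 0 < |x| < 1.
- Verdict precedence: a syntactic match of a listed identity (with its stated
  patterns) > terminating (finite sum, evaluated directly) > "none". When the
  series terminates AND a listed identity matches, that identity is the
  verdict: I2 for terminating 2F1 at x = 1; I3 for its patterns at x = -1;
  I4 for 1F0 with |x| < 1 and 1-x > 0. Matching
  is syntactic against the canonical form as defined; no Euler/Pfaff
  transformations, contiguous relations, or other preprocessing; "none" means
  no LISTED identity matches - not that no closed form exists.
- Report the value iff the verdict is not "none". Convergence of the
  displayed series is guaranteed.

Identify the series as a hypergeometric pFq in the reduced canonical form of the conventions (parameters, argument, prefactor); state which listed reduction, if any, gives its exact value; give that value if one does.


Canonical form: C = 10/3 times 2F1 with upper {-7/12, 1}, lower {41/12}, x = 1. Verdict: the Gauss summation I1 matches (x = 1: the Gamma ratio telescopes since c-a-b = 3 > 0 and a = 1 in Z>0). Hence: 145/54.

Key observation: from the first term 10/3: roots of the ratio polynomials (C = 10/3) are the negated parameters.
Step ratio: r(k) = 1 * (k-7/12) (k+1) / [(k+41/12) (k+1)] - poly over poly, x = 1 from leading terms; C = 10/3 at k = 0.


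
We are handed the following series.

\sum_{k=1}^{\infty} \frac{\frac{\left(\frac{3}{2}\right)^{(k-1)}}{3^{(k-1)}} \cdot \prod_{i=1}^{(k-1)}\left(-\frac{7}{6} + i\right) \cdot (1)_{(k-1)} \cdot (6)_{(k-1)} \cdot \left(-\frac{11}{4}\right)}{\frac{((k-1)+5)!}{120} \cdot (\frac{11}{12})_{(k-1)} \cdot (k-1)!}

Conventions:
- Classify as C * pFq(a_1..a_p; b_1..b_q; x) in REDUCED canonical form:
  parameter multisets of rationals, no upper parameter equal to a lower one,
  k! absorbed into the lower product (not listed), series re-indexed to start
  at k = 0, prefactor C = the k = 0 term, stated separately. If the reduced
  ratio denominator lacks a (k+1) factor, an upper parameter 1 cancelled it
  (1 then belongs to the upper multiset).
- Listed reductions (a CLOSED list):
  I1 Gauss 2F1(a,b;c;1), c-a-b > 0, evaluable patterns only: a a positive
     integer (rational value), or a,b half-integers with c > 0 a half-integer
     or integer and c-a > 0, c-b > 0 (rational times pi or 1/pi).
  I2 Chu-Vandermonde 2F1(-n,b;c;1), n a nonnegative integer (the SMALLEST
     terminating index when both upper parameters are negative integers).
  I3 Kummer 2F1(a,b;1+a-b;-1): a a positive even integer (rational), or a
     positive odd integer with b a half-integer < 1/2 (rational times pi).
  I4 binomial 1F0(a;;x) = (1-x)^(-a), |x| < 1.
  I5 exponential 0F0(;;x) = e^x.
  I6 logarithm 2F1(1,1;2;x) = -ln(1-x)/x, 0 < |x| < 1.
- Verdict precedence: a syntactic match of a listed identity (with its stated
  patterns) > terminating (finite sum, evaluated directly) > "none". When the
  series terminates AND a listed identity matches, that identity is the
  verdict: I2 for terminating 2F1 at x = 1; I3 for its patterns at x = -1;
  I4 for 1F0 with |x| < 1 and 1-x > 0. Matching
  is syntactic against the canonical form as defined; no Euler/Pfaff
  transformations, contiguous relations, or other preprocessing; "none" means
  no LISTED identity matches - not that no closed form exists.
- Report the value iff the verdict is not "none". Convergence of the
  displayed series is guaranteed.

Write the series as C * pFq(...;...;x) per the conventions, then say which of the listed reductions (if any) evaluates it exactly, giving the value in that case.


With C = -\frac{11}{4}: the canonical form is 2F1(-\frac{1}{6}, 1; \frac{11}{12}; \frac{1}{2}). Verdict: none - this 2F1 at x = \frac{1}{2} matches no listed pattern, and upper {-\frac{1}{6}, 1} holds no stopper.

Structural cue: with t_0 = -\frac{11}{4}, the denominator's factorial ratio (C = -11/4, x = 1/2) is a lower Pochhammer.
Consecutive-term ratio: r(k) = \frac{1}{2} * (k-\frac{1}{6}) (k+1) / [(k+\frac{11}{12}) (k+1)] - rational in k, leading ratio \frac{1}{2}; with t_0 = -\frac{11}{4}, classification follows.


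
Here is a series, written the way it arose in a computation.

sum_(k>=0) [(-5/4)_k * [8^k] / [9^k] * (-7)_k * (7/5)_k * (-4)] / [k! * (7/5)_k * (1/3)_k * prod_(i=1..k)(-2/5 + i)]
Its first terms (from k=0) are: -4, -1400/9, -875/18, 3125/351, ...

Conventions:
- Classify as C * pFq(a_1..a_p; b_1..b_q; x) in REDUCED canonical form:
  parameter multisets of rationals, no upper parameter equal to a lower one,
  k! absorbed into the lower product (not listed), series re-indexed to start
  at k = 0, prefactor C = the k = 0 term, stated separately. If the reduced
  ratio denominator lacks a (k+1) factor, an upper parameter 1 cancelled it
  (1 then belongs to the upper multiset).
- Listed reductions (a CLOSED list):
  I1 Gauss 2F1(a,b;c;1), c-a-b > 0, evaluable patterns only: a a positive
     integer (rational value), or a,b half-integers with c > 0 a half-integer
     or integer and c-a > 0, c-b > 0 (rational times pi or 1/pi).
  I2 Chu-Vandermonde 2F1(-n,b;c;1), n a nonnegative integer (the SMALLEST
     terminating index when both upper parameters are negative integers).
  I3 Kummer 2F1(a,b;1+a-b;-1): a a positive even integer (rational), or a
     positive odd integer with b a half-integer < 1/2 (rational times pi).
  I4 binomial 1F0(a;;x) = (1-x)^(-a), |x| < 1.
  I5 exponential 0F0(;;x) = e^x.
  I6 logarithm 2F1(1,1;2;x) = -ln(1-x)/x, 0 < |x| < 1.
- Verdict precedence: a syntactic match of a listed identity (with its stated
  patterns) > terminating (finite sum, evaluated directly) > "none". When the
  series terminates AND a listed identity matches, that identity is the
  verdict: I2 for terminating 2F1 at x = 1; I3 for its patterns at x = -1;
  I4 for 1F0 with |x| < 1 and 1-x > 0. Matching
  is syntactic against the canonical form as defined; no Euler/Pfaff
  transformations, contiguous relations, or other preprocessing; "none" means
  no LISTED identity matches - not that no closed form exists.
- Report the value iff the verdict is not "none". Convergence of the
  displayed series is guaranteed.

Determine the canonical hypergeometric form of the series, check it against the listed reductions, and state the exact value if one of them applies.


Prefactor -4, argument 8/9: 2F2 with upper {-7, -5/4} over lower {1/3, 3/5}. Verdict: terminating - the sum ends at index 7 because -7 is a negative integer; exact evaluation follows. Exact value: -3433305897391/17137751904.

Key step: from the first term -4: the parameter 7/5 appears in both the upper and lower lists and cancels.
Term ratio: r(k) = (8/9) * (k-7) (k-5/4) / [(k+1/3) (k+3/5) (k+1)] - rational in k, leading ratio (8/9); with t_0 = -4, classification follows.


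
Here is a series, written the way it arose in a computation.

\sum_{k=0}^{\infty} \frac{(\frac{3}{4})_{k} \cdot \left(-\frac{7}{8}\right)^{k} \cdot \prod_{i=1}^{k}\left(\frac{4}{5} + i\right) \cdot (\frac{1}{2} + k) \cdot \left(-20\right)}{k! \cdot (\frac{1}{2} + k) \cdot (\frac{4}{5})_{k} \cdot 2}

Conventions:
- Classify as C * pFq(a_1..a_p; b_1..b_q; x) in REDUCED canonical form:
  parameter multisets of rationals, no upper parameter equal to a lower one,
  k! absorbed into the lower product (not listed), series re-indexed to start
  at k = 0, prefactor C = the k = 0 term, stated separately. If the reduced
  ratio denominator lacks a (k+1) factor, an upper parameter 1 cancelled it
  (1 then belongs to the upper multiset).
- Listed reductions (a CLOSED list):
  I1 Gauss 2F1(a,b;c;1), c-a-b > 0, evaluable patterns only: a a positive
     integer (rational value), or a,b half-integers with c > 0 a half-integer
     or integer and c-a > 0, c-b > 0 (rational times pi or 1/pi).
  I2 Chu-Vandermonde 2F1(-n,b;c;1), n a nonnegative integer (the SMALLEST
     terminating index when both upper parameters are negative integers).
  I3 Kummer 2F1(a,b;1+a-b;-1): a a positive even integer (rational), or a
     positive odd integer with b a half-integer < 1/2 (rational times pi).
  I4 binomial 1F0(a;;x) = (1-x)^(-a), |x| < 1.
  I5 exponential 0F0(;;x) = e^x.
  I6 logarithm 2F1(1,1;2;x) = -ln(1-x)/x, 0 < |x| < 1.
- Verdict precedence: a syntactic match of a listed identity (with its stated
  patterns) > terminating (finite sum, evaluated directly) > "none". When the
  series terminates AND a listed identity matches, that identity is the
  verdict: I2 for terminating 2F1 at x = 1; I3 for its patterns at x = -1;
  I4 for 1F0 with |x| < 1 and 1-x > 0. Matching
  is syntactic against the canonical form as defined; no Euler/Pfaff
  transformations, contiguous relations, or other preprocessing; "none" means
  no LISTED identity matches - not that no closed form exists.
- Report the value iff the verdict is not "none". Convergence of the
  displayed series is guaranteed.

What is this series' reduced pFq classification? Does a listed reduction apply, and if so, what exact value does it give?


Classification (C = -10): 2F1 with upper {\frac{3}{4}, \frac{9}{5}}, lower {\frac{4}{5}}, argument x = -\frac{7}{8}. Verdict: no listed reduction: x = -\frac{7}{8} and upper {\frac{3}{4}, \frac{9}{5}} fail every I1-I6 pattern.

Key step: with t_0 = -10, the running product (prefactor -10) telescopes to a rising factorial.
Term ratio: r(k) = -\frac{7}{8} * (k+\frac{3}{4}) (k+\frac{9}{5}) / [(k+\frac{4}{5}) (k+1)] - rational in k, leading ratio -\frac{7}{8}; with t_0 = -10, classification follows.


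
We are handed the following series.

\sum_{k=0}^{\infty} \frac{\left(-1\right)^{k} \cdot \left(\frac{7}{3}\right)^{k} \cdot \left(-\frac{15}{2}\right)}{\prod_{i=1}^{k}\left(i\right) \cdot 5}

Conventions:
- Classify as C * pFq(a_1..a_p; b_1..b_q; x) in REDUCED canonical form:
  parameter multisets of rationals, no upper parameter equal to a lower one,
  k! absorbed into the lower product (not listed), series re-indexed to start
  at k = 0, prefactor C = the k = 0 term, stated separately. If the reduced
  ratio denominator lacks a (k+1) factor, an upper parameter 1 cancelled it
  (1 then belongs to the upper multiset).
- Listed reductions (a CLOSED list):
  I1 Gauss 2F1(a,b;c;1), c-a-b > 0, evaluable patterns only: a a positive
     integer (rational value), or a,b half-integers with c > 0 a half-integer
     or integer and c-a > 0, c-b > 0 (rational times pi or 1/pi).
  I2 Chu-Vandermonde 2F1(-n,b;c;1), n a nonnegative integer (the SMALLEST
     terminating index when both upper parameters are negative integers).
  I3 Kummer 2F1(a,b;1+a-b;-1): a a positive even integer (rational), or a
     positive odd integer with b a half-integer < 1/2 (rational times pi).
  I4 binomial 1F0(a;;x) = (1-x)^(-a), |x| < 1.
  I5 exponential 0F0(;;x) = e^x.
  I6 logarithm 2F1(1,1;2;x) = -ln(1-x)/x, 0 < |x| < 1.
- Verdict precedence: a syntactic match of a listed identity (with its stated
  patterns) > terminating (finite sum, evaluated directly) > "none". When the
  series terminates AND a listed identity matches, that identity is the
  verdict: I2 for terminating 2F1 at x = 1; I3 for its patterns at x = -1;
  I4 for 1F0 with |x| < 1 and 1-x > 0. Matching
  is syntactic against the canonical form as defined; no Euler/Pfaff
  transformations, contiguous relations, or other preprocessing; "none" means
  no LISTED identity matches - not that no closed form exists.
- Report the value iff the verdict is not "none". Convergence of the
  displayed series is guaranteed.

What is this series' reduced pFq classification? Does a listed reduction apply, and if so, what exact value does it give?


Structural cue: x = -\frac{7}{3} and the (-1)^k factor (prefactor -3/2) folds into the argument's sign.
Step ratio: r(k) = -\frac{7}{3} * 1 / [(k+1)] - rational; roots negated = parameters, x = -\frac{7}{3}, C = -\frac{3}{2}.

x = -\frac{7}{3} here; the reduced form reads 0F0, upper {-}, lower {-}, C = -\frac{3}{2}. Verdict: the I5 exponential reduction applies (the 0F0 exponential series at x = -\frac{7}{3}). Value: \left(-\frac{3}{2}\right) \cdot e^{-\frac{7}{3}}.


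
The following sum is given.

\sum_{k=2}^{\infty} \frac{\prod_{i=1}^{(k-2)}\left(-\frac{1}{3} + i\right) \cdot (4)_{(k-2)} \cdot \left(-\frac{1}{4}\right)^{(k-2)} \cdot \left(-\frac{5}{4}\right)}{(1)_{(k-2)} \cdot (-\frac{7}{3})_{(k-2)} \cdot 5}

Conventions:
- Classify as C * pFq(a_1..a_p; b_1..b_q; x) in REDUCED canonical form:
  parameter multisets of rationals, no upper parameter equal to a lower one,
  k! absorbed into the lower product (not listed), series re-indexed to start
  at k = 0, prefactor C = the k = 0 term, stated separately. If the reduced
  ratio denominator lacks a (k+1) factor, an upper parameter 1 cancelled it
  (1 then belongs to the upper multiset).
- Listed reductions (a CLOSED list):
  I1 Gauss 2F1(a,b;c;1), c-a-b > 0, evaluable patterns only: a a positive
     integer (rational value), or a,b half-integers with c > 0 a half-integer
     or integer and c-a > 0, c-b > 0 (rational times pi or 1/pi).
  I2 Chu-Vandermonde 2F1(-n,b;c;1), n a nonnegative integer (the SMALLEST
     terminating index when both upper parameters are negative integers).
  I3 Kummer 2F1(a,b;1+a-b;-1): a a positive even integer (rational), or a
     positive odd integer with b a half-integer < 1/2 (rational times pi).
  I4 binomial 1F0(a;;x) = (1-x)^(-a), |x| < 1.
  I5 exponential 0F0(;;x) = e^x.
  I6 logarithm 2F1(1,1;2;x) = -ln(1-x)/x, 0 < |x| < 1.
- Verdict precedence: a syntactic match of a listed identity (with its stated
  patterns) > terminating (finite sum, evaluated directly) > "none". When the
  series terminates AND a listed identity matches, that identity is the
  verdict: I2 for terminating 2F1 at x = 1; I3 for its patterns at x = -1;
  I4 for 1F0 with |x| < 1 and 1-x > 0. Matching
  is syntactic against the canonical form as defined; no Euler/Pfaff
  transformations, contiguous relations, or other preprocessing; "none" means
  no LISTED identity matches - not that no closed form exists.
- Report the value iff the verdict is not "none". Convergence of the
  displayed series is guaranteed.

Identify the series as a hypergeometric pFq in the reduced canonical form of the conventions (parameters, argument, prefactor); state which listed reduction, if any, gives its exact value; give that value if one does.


Key step: t_0 = -\frac{1}{4} here, and (1)_k (C = -1/4) is k! itself.
Consecutive-term ratio: r(k) = -\frac{1}{4} * (k+\frac{2}{3}) (k+4) / [(k-\frac{7}{3}) (k+1)] - rational; roots negated = parameters, x = -\frac{1}{4}, C = -\frac{1}{4}.

This is -\frac{1}{4} * 2F1(\frac{2}{3}, 4; -\frac{7}{3}; -\frac{1}{4}) in reduced canonical form. Verdict: none. A 2F1 with upper {\frac{2}{3}, 4} fits none of I1-I6 at x = -\frac{1}{4}; the sum runs forever.


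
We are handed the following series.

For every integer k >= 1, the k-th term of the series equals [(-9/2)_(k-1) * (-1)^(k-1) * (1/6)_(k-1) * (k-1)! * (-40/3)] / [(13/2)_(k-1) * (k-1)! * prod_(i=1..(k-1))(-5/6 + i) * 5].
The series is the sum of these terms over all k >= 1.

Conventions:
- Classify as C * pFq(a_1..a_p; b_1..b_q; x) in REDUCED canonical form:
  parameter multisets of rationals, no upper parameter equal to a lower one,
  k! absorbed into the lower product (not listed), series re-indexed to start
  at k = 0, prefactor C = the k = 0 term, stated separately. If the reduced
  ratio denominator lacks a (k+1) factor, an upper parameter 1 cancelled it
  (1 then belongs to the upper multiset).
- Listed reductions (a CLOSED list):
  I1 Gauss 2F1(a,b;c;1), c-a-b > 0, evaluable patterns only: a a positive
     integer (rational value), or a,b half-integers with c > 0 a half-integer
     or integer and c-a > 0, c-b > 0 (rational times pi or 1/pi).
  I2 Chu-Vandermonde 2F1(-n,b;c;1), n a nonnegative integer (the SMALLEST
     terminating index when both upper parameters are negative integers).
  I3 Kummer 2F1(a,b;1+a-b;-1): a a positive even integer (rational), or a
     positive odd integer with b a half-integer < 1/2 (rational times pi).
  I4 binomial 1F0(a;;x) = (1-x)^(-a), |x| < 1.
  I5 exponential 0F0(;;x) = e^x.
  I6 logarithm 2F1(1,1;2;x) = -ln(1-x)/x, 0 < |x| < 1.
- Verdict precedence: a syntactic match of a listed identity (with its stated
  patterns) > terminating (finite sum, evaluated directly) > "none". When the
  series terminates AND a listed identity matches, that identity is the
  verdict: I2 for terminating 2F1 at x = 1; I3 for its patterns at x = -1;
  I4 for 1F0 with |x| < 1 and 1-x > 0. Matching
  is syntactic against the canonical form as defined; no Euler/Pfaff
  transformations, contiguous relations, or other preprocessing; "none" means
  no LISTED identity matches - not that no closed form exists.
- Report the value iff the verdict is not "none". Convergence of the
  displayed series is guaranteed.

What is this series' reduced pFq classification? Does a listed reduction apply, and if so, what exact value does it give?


Key step: t_0 being -8/3, the factorial ratio (C = -8/3, x = -1) (k+a-1)!/(a-1)! is a rising factorial (a)_k.
Term ratio: r(k) = (-1) * (k-9/2) (k+1) / [(k+13/2) (k+1)] - rational in k. x = (-1); t_0 = -8/3; negate the roots.

Reduced: x = -1, 2F1, upper = {-9/2, 1}, lower = {13/2}, C = -8/3. Verdict: Kummer's theorem (I3) matches (x = -1; c = 13/2 equals 1+a-b for upper {-9/2, 1}: listed pattern). Sum: (-231/128) * pi.


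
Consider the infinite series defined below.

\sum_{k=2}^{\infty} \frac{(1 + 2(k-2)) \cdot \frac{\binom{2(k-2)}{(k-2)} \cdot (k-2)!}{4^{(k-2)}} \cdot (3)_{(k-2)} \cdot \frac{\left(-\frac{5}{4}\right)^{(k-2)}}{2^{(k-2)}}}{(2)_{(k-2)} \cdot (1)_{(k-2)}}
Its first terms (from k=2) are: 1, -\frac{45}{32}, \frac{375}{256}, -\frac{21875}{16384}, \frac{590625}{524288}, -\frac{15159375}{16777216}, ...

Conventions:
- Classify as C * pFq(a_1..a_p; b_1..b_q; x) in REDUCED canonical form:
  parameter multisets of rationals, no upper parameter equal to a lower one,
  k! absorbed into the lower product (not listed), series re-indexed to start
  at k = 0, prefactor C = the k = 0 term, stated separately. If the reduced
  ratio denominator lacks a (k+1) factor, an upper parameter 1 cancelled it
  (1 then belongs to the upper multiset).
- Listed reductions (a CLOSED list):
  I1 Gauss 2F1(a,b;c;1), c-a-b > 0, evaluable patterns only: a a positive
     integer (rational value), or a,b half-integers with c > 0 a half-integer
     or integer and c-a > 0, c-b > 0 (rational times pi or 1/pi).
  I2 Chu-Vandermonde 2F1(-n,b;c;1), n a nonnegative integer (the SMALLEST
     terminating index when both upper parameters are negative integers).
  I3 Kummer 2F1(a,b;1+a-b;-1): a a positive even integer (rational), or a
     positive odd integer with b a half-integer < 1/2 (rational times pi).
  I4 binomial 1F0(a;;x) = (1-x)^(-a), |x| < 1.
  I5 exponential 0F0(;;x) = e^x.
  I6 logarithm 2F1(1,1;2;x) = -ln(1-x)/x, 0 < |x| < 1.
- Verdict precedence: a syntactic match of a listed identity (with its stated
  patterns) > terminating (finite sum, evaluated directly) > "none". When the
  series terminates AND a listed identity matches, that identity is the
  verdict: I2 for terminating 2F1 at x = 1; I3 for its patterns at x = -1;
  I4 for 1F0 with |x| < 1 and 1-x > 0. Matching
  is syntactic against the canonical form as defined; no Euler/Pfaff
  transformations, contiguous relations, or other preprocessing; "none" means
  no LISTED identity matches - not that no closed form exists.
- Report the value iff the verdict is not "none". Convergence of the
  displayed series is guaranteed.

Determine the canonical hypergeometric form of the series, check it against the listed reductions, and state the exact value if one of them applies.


The tell: x = -\frac{5}{8} and (1)_k (prefactor 1) is k! itself.
Term ratio: r(k) = -\frac{5}{8} * (k+\frac{3}{2}) (k+3) / [(k+2) (k+1)] - rational in k. x = -\frac{5}{8}; t_0 = 1; negate the roots.

The series (x = -\frac{5}{8}) is 2F1: upper {\frac{3}{2}, 3}, lower {2}, prefactor 1. Verdict: none - this 2F1 at x = -\frac{5}{8} matches no listed pattern, and upper {\frac{3}{2}, 3} holds no stopper.


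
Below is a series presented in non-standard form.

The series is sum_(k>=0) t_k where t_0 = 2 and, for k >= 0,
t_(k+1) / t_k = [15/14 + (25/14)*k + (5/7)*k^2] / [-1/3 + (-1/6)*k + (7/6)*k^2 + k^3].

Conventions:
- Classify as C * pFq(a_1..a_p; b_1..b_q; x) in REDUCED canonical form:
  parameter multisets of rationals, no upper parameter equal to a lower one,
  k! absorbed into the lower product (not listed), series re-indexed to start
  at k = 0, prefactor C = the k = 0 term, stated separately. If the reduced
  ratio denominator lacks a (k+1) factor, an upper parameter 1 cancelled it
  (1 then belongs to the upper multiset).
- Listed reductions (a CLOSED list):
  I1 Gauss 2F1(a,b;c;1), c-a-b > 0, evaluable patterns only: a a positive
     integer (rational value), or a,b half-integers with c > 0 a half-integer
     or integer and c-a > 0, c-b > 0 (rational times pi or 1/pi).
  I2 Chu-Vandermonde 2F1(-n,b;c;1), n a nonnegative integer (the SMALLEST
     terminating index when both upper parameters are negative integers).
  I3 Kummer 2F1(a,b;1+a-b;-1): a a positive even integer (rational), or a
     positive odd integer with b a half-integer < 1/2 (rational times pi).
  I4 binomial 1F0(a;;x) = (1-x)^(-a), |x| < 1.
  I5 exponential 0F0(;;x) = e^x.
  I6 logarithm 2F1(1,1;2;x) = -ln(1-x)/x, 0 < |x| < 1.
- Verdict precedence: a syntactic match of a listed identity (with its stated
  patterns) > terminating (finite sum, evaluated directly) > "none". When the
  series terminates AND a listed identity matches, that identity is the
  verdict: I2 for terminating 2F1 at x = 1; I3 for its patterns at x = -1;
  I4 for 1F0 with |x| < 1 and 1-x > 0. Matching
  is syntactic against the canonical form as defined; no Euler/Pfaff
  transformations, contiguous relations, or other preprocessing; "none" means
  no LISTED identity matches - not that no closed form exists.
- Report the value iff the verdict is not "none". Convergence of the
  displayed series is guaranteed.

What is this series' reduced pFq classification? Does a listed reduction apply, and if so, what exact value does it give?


This is 2 * 2F2(1, 3/2; -1/2, 2/3; 5/7) in reduced canonical form. Verdict: none - at argument 5/7 the multisets {1, 3/2} ; {-1/2, 2/3} match no listed identity.

Structural cue: with t_0 = 2, roots of the ratio polynomials (C = 2) are the negated parameters.
Ratio: r(k) = (5/7) * (k+1) (k+3/2) / [(k-1/2) (k+2/3) (k+1)] - rational; roots negated = parameters, x = (5/7), C = 2.


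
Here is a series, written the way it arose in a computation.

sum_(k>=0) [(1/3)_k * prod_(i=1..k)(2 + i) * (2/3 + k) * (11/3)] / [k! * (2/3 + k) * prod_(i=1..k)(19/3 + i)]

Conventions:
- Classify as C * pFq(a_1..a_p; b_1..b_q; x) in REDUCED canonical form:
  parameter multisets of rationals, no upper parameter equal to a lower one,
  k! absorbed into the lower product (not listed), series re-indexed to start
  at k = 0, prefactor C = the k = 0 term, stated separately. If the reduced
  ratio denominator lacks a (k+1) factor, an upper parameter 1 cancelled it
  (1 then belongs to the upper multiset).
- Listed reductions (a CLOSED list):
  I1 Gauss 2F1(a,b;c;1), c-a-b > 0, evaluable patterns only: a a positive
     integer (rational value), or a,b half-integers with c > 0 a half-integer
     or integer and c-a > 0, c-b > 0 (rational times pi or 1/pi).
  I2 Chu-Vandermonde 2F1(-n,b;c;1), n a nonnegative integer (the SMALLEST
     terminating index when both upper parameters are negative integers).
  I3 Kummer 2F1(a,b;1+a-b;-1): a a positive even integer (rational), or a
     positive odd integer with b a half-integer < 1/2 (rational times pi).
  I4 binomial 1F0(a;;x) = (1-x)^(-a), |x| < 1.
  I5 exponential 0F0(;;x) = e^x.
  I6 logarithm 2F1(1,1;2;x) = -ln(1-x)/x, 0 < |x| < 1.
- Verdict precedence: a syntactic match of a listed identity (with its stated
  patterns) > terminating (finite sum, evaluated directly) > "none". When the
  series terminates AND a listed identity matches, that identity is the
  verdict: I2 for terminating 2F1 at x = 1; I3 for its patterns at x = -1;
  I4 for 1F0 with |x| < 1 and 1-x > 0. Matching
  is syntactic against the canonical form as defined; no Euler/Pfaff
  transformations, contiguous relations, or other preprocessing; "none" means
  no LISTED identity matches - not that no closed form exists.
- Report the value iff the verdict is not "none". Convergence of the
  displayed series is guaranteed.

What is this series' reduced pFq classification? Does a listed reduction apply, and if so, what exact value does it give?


Structural cue: x = 1 and the running product (C = 11/3, x = 1) telescopes to a rising factorial.
Consecutive-term ratio: r(k) = 1 * (k+1/3) (k+3) / [(k+22/3) (k+1)] - rational; roots negated = parameters, x = 1, C = 11/3.

At argument 1: a 2F1 with upper {1/3, 3}, lower {22/3}, scaled by C = 11/3. Verdict: the Gauss summation I1 fires (x = 1: the Gamma ratio telescopes since c-a-b = 4 > 0 and a = 3 in Z>0). Sum: 5434/1215.


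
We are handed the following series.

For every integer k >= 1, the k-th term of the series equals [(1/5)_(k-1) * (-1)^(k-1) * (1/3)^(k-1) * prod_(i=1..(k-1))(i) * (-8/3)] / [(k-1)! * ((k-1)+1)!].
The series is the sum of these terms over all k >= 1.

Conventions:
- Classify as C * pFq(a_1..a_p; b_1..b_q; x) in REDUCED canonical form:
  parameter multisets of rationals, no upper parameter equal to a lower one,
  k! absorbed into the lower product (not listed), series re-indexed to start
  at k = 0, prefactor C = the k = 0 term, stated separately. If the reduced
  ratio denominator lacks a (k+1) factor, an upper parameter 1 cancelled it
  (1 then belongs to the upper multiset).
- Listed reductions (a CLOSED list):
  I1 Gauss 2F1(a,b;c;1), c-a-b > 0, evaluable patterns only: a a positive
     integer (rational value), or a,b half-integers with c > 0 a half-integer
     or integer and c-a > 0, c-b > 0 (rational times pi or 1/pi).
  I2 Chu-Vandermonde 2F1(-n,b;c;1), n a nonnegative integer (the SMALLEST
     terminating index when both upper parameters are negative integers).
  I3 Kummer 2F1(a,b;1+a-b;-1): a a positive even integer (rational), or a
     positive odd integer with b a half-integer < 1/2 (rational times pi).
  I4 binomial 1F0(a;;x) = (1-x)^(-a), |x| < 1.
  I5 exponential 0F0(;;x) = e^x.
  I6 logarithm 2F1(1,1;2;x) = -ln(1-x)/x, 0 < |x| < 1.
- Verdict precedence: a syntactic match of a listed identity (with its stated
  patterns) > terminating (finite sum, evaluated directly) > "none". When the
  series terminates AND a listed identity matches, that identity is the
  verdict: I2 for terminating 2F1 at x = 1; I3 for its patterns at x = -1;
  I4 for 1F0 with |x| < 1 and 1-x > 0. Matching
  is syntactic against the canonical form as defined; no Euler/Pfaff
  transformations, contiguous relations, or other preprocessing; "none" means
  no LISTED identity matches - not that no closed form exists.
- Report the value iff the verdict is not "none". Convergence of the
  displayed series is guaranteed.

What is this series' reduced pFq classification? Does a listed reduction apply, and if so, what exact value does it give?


This is -8/3 * 2F1(1/5, 1; 2; -1/3) in reduced canonical form. Verdict: none (x = -1/3): each listed identity misses the multisets {1/5, 1} ; {2}.

Key step: t_0 being -8/3, the (-1)^k factor (C = -8/3, x = -1/3) folds into the argument's sign.
Consecutive-term ratio: r(k) = (-1/3) * (k+1/5) (k+1) / [(k+2) (k+1)] ; factor over Q: parameters, x = (-1/3), and C = -8/3.


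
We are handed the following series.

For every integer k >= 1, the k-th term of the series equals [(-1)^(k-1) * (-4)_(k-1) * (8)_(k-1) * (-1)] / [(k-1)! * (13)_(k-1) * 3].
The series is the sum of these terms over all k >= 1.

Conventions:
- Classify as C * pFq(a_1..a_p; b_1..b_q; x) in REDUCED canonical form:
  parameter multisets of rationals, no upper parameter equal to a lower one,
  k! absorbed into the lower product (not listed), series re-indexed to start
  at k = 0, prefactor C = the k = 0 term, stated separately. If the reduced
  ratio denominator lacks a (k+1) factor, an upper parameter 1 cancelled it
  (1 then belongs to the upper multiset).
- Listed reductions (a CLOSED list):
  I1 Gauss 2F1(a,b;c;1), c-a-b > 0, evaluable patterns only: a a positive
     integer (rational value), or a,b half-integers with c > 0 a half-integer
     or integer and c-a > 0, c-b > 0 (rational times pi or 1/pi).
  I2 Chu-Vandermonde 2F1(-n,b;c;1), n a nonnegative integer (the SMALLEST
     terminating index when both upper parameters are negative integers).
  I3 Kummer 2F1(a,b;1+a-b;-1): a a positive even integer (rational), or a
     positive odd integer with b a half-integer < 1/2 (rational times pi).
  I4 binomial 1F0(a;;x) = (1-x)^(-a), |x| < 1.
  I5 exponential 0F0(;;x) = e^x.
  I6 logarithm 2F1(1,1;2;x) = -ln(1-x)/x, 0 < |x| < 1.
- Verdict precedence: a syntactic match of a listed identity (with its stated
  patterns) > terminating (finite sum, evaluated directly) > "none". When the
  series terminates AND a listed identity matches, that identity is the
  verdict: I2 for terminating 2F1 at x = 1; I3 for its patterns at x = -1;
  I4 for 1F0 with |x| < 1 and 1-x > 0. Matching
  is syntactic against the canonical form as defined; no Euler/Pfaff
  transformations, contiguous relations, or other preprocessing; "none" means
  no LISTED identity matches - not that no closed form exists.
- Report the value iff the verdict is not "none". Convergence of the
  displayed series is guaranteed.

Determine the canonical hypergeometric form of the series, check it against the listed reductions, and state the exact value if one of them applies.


First insight: t_0 being -1/3, the constant factors (C = -1/3) combine into one prefactor.
Adjacent-term ratio: r(k) = (-1) * (k-4) (k+8) / [(k+13) (k+1)] - poly over poly, x = (-1) from leading terms; C = -1/3 at k = 0.

This is -1/3 * 2F1(-4, 8; 13; -1) in reduced canonical form. Verdict: the Kummer evaluation I3 matches (x = -1; c = 13 equals 1+a-b for upper {-4, 8}: listed pattern). Hence: -33/14.


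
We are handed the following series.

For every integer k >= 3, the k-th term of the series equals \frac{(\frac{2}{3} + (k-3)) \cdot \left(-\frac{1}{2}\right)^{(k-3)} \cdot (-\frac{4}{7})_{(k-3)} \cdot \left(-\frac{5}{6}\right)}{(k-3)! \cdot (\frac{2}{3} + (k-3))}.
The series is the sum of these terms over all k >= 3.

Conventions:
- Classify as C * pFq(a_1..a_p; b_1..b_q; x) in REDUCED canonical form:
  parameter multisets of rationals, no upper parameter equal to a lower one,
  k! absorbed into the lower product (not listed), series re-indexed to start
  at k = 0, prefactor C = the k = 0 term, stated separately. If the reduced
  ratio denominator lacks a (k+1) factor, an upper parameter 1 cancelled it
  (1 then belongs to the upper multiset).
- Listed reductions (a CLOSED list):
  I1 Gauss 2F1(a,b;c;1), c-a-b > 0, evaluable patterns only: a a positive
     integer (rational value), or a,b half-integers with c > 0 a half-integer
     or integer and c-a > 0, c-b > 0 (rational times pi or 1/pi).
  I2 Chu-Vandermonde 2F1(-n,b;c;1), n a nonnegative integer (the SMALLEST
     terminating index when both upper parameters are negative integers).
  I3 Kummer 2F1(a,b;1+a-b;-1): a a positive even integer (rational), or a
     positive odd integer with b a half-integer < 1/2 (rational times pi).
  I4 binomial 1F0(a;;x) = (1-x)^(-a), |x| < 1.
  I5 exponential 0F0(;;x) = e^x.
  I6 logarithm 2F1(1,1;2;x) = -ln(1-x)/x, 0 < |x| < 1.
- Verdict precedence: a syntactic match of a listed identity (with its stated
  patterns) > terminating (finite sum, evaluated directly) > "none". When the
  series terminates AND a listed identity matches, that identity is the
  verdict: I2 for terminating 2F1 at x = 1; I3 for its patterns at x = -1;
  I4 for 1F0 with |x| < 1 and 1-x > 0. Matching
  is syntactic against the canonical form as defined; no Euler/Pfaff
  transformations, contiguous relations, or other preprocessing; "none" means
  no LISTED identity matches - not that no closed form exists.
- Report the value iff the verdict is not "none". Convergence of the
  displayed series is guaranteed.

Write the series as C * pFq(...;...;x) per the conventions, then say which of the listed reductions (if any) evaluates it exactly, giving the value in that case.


At argument -\frac{1}{2}: a 1F0 with upper {-\frac{4}{7}}, lower {-}, scaled by C = -\frac{5}{6}. Verdict: binomial (I4) fires (the 1F0 binomial series: exponent 4/7, x = -\frac{1}{2}). Exact value: \left(-\frac{5}{6}\right) \cdot \left(\frac{3}{2}\right)^{\frac{4}{7}}.

The tell: from the first term -\frac{5}{6}: the factor k + 2/3 cancels (top and bottom), leaving prefactor -5/6.
Adjacent-term ratio: r(k) = -\frac{1}{2} * (k-\frac{4}{7}) / [(k+1)] - rational in k, leading ratio -\frac{1}{2}; with t_0 = -\frac{5}{6}, classification follows.


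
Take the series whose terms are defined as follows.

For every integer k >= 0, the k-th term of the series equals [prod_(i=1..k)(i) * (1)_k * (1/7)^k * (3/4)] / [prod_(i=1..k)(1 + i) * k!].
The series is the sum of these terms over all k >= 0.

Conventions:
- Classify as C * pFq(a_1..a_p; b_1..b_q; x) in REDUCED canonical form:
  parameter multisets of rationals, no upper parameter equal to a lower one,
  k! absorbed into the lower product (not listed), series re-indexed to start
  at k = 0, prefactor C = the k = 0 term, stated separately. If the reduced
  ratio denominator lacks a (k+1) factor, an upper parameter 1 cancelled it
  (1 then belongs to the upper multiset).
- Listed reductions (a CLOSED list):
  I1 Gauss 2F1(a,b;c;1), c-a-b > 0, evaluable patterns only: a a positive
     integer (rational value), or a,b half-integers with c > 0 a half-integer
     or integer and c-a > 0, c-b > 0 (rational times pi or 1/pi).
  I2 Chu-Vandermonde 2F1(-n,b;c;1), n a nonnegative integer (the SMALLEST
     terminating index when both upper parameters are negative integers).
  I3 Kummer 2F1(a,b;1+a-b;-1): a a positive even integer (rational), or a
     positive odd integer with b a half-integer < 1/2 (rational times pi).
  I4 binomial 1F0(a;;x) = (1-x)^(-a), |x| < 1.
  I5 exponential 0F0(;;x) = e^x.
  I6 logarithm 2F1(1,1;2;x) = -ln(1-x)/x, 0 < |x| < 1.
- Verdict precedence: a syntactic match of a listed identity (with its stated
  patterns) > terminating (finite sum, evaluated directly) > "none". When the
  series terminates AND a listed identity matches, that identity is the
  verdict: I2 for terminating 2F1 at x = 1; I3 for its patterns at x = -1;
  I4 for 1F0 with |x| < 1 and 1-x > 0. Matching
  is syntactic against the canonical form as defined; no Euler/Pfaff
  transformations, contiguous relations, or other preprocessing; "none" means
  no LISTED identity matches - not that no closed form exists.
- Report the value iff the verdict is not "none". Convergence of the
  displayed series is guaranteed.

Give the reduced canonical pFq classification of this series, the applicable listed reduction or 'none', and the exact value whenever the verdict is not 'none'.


x = 1/7 here; the reduced form reads 2F1, upper {1, 1}, lower {2}, C = 3/4. Verdict: the I6 logarithm reduction fires (the logarithm: parameters (1,1;2), x = 1/7). Value: (-21/4) * ln(6/7).

Structural cue: from the first term 3/4: the running product (C = 3/4, x = 1/7) telescopes to a rising factorial.
Term ratio: r(k) = (1/7) * (k+1) (k+1) / [(k+2) (k+1)] - rational in k, leading ratio (1/7); with t_0 = 3/4, classification follows.


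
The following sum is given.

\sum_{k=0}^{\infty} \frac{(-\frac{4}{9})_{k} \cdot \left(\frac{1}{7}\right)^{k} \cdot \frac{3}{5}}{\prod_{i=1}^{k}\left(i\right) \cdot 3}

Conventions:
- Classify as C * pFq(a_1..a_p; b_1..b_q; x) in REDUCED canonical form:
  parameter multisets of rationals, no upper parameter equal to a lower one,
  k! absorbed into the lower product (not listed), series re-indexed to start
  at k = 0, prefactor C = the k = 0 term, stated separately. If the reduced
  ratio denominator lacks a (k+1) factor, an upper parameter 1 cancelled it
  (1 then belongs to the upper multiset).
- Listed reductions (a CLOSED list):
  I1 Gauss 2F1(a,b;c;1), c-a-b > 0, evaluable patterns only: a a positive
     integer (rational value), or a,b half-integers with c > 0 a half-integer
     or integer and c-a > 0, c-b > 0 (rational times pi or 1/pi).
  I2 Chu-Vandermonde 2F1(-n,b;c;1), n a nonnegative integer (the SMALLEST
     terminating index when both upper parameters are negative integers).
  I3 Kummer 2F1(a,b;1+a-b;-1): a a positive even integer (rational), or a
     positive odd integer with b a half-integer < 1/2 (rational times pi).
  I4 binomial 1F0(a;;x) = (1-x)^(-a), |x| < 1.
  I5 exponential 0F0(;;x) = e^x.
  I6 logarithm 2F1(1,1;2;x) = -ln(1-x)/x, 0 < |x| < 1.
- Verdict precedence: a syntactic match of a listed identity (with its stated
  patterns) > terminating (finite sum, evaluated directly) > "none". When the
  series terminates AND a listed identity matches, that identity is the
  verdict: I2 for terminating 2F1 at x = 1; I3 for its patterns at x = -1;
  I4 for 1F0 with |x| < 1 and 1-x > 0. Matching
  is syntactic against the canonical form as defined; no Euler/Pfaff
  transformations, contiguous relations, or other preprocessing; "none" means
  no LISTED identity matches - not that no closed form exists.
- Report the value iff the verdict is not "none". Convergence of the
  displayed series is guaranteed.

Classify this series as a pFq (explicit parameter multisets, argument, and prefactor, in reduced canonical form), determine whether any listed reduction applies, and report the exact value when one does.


The series (x = \frac{1}{7}) is 1F0: upper {-\frac{4}{9}}, lower {-}, prefactor \frac{1}{5}. Verdict: binomial (I4) fires (the 1F0 binomial series: exponent 4/9, x = \frac{1}{7}). Hence: \frac{1}{5} \cdot \left(\frac{6}{7}\right)^{\frac{4}{9}}.

First insight: t_0 = \frac{1}{5} here, and the constant factors (prefactor 1/5) combine into one prefactor.
Step ratio: r(k) = \frac{1}{7} * (k-\frac{4}{9}) / [(k+1)] - poly over poly, x = \frac{1}{7} from leading terms; C = \frac{1}{5} at k = 0.


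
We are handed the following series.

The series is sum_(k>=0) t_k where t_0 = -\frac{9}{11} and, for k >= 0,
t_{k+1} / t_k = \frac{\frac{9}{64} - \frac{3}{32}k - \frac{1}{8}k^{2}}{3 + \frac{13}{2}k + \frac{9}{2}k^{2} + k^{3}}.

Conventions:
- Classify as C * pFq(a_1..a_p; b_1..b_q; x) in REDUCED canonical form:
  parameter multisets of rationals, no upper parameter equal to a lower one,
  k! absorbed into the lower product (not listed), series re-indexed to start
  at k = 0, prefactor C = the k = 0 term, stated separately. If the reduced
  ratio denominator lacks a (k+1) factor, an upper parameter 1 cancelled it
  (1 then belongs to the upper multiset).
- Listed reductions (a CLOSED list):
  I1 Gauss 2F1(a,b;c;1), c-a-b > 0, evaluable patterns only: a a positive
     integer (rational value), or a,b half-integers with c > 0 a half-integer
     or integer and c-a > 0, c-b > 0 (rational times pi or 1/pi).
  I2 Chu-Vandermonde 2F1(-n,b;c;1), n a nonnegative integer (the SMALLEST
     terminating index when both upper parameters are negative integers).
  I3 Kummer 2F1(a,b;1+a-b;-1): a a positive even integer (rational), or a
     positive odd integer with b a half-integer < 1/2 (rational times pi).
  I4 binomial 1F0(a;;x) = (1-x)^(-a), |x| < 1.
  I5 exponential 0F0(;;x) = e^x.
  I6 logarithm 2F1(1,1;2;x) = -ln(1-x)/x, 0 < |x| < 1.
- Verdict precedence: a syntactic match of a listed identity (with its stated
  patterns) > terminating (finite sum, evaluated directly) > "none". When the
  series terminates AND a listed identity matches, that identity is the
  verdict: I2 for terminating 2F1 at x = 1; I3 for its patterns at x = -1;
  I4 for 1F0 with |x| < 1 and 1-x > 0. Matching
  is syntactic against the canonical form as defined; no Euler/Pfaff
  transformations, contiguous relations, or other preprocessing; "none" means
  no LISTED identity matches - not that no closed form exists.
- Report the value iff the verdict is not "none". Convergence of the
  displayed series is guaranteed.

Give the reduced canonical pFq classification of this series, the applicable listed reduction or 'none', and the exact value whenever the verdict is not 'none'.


With C = -\frac{9}{11}: the canonical form is 1F1(-\frac{3}{4}; 2; -\frac{1}{8}). Verdict: none. No listed pattern accepts 1F1(-\frac{3}{4}; 2; -\frac{1}{8}).

First insight: x = -\frac{1}{8} and cancel k + 3/2 from the displayed ratio first; then C = -9/11.
Step ratio: r(k) = -\frac{1}{8} * (k-\frac{3}{4}) / [(k+2) (k+1)] - poly over poly, x = -\frac{1}{8} from leading terms; C = -\frac{9}{11} at k = 0.
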